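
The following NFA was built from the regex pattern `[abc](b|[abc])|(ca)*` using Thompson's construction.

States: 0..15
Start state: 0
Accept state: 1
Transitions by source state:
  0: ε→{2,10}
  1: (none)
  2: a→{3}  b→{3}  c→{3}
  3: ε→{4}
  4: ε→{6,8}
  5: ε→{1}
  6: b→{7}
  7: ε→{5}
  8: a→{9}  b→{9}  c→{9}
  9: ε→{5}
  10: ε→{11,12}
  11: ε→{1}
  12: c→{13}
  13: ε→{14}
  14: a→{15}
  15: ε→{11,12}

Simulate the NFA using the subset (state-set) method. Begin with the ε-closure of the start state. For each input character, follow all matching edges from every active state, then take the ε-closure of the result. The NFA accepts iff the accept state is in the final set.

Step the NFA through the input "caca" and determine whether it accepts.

Answer: ACCEPT

Derivation:
start: ε-closure({0}) = {0,1,2,10,11,12}
'c' @ 1: {3,4,6,8,13,14}
'a' @ 2: {1,5,9,11,12,15}  (accept∈set)
'c' @ 3: {13,14}
'a' @ 4: {1,11,12,15}  (accept∈set)
end set {1,11,12,15} — state 1 in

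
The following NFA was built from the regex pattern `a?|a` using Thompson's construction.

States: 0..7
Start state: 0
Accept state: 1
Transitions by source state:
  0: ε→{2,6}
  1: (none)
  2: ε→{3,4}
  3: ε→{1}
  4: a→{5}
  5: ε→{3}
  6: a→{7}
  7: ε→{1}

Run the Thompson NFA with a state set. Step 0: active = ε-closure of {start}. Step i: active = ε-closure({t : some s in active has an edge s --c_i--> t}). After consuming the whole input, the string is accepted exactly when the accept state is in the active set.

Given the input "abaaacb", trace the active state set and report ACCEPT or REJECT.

Answer: REJECT

Derivation:
start: ε-closure({0}) = {0,1,2,3,4,6}
'a' @ 1: {1,3,5,7}  [accepting]
'b' @ 2: {}  — dead — no transitions
rest 'aaacb' ignored (set empty)
end set {} — state 1 not in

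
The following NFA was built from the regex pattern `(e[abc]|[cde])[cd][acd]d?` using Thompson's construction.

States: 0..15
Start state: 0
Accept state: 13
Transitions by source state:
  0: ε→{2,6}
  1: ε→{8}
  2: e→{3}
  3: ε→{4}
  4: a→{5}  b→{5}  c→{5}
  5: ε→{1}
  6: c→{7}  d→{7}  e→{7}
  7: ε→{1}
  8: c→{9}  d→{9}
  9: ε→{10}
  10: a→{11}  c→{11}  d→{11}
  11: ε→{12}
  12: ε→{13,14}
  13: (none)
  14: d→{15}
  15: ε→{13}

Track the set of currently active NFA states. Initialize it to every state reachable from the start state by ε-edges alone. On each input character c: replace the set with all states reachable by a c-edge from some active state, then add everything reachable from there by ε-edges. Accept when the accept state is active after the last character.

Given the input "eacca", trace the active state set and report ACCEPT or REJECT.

start: ε-closure({0}) = {0,2,6}
'e' @ 1: {1,3,4,7,8}
'a' @ 2: {1,5,8}
'c' @ 3: {9,10}
'c' @ 4: {11,12,13,14}  [accepting]
'a' @ 5: {}  — no active states
after full input: {}  (accept=13 not in)

Answer: REJECT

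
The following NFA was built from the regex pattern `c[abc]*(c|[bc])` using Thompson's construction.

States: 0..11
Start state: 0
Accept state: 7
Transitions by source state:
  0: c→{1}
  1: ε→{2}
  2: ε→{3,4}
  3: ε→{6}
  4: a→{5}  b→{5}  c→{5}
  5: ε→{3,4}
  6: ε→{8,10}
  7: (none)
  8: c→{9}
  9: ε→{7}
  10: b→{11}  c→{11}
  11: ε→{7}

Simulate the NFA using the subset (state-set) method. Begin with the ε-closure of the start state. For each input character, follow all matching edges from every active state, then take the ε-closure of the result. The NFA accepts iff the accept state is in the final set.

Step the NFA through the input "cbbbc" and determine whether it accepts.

start: ε-closure({0}) = {0}
'c' @ 1: {1,2,3,4,6,8,10}
'b' @ 2: {3,4,5,6,7,8,10,11}  ✓accept
'b' @ 3: {3,4,5,6,7,8,10,11}  ✓accept
'b' @ 4: {3,4,5,6,7,8,10,11}  ✓accept
'c' @ 5: {3,4,5,6,7,8,9,10,11}  ✓accept
after full input: {3,4,5,6,7,8,9,10,11}  (accept=7 in)

Answer: ACCEPT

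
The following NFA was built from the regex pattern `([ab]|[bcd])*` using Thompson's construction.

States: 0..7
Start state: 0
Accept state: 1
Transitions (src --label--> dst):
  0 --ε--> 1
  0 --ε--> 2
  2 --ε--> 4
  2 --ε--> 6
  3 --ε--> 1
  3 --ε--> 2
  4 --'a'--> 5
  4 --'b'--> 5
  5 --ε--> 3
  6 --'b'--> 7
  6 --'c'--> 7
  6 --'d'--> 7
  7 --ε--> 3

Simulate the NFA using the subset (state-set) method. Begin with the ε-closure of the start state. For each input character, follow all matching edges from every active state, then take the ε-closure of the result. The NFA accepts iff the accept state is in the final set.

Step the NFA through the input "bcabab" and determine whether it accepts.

initial (ε-close {0}): {0,1,2,4,6}
'b' @ 1: {1,2,3,4,5,6,7}  [accepting]
'c' @ 2: {1,2,3,4,6,7}  [accepting]
'a' @ 3: {1,2,3,4,5,6}  [accepting]
'b' @ 4: {1,2,3,4,5,6,7}  [accepting]
'a' @ 5: {1,2,3,4,5,6}  [accepting]
'b' @ 6: {1,2,3,4,5,6,7}  [accepting]
after full input: {1,2,3,4,5,6,7}  (accept=1 in)

Answer: ACCEPT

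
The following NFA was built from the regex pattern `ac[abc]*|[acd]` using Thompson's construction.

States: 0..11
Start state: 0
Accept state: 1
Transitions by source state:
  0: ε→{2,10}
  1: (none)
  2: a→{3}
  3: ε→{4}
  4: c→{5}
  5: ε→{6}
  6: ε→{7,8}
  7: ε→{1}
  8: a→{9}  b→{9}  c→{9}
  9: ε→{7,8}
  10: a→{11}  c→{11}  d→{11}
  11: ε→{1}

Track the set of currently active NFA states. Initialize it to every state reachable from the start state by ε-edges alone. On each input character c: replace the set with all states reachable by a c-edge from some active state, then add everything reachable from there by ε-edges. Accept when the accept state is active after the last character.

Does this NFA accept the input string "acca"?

S₀ = ε-closure({0}) = {0,2,10}
'a' @ 1: {1,3,4,11}  (accept∈set)
'c' @ 2: {1,5,6,7,8}  (accept∈set)
'c' @ 3: {1,7,8,9}  (accept∈set)
'a' @ 4: {1,7,8,9}  (accept∈set)
final: {1,7,8,9}; accept 1 in set

Answer: ACCEPT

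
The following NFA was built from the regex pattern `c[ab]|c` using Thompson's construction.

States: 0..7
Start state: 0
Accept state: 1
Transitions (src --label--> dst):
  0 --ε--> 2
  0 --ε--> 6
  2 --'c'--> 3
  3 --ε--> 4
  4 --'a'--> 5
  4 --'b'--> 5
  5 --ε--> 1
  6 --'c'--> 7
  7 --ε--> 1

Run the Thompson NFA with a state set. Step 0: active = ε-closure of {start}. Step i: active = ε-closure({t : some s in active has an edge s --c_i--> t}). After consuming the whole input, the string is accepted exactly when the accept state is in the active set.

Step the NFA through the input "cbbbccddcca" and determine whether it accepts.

initial (ε-close {0}): {0,2,6}
'c' @ 1: {1,3,4,7}  (accept∈set)
'b' @ 2: {1,5}  (accept∈set)
'b' @ 3: {}  — dead — no transitions
rest 'bccddcca' ignored (set empty)
after full input: {}  (accept=1 not in)

Answer: REJECT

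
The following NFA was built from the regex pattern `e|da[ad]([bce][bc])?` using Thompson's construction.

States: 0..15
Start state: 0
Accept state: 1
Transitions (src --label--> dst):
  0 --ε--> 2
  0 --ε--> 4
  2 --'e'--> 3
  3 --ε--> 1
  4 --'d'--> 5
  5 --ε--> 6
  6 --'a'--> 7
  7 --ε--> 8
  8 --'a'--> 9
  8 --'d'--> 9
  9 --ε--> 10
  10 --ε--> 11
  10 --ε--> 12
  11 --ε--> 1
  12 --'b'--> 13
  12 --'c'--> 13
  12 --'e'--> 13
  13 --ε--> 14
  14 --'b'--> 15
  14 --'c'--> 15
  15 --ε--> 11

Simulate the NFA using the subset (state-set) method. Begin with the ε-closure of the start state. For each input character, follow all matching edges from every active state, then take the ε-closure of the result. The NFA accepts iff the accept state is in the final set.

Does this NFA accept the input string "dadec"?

S₀ = ε-closure({0}) = {0,2,4}
'd' @ 1: {5,6}
'a' @ 2: {7,8}
'd' @ 3: {1,9,10,11,12}  [accepting]
'e' @ 4: {13,14}
'c' @ 5: {1,11,15}  [accepting]
end set {1,11,15} — state 1 in

Answer: ACCEPT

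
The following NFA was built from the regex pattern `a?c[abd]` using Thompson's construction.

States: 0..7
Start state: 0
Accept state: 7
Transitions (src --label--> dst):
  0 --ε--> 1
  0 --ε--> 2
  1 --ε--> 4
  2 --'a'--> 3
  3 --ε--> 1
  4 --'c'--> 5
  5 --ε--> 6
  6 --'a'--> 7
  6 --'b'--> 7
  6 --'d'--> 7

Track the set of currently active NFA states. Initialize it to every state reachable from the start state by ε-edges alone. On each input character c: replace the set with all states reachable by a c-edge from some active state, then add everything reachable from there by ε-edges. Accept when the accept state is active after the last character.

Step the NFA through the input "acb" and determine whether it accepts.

S₀ = ε-closure({0}) = {0,1,2,4}
'a' @ 1: {1,3,4}
'c' @ 2: {5,6}
'b' @ 3: {7}  ✓accept
after full input: {7}  (accept=7 in)

Answer: ACCEPT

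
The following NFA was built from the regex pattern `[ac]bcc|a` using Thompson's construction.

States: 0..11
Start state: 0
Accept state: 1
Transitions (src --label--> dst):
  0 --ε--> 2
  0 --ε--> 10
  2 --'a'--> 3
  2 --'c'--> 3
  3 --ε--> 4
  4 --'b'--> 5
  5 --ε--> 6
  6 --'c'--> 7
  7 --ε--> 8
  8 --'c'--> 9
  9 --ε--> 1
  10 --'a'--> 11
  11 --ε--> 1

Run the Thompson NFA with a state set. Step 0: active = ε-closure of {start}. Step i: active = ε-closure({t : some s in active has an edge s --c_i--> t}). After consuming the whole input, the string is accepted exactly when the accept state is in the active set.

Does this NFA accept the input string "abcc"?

initial (ε-close {0}): {0,2,10}
'a' @ 1: {1,3,4,11}  [accepting]
'b' @ 2: {5,6}
'c' @ 3: {7,8}
'c' @ 4: {1,9}  [accepting]
final: {1,9}; accept 1 in set

Answer: ACCEPT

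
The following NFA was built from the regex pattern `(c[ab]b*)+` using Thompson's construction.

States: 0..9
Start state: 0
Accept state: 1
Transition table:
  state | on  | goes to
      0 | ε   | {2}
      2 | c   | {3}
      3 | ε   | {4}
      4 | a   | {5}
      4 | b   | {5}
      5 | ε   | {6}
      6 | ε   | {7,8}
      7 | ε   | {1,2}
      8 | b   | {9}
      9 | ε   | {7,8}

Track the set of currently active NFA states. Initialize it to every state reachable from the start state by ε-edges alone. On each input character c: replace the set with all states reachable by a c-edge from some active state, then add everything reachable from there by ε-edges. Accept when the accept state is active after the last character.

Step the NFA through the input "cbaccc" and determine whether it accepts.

initial (ε-close {0}): {0,2}
'c' @ 1: {3,4}
'b' @ 2: {1,2,5,6,7,8}  [accepting]
'a' @ 3: {}  — state set empty
rest 'ccc' ignored (set empty)
final: {}; accept 1 not in set

Answer: REJECT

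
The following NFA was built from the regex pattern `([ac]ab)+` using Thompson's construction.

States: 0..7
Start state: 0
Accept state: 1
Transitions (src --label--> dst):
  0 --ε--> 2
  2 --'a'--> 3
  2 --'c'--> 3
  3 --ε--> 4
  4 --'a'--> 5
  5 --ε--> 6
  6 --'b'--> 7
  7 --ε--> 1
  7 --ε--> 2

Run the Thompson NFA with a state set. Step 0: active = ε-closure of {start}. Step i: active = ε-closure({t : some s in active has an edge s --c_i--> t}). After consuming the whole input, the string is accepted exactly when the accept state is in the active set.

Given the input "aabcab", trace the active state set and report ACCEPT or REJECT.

start: ε-closure({0}) = {0,2}
'a' @ 1: {3,4}
'a' @ 2: {5,6}
'b' @ 3: {1,2,7}  (accept∈set)
'c' @ 4: {3,4}
'a' @ 5: {5,6}
'b' @ 6: {1,2,7}  (accept∈set)
final: {1,2,7}; accept 1 in set

Answer: ACCEPT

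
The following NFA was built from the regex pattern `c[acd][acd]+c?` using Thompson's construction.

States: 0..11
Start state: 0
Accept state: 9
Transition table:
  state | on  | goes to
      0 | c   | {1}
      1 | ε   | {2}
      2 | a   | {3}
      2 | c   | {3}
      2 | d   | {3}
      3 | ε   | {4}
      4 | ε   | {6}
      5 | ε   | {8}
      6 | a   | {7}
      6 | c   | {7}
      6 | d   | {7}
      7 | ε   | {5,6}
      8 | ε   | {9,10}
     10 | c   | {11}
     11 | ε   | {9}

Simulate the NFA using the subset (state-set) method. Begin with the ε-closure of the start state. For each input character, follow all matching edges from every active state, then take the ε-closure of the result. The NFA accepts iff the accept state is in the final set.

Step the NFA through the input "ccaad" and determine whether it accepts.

initial (ε-close {0}): {0}
'c' @ 1: {1,2}
'c' @ 2: {3,4,6}
'a' @ 3: {5,6,7,8,9,10}  ✓accept
'a' @ 4: {5,6,7,8,9,10}  ✓accept
'd' @ 5: {5,6,7,8,9,10}  ✓accept
final: {5,6,7,8,9,10}; accept 9 in set

Answer: ACCEPT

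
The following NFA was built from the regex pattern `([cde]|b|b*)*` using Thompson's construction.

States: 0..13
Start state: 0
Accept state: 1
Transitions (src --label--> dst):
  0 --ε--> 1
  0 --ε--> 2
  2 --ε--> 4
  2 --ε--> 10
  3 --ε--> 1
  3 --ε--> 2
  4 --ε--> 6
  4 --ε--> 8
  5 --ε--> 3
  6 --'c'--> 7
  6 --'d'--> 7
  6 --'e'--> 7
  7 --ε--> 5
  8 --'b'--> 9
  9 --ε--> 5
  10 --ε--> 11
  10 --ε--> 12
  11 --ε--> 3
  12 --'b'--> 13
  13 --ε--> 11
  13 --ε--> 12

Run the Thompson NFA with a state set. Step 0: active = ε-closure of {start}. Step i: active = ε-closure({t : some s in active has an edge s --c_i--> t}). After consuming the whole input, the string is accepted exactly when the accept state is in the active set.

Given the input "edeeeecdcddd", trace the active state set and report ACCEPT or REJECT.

initial (ε-close {0}): {0,1,2,3,4,6,8,10,11,12}
'e' @ 1: {1,2,3,4,5,6,7,8,10,11,12}  (accept∈set)
'd' @ 2: {1,2,3,4,5,6,7,8,10,11,12}  (accept∈set)
'e' @ 3: {1,2,3,4,5,6,7,8,10,11,12}  (accept∈set)
'e' @ 4: {1,2,3,4,5,6,7,8,10,11,12}  (accept∈set)
'e' @ 5: {1,2,3,4,5,6,7,8,10,11,12}  (accept∈set)
'e' @ 6: {1,2,3,4,5,6,7,8,10,11,12}  (accept∈set)
'c' @ 7: {1,2,3,4,5,6,7,8,10,11,12}  (accept∈set)
'd' @ 8: {1,2,3,4,5,6,7,8,10,11,12}  (accept∈set)
'c' @ 9: {1,2,3,4,5,6,7,8,10,11,12}  (accept∈set)
'd' @ 10: {1,2,3,4,5,6,7,8,10,11,12}  (accept∈set)
'd' @ 11: {1,2,3,4,5,6,7,8,10,11,12}  (accept∈set)
'd' @ 12: {1,2,3,4,5,6,7,8,10,11,12}  (accept∈set)
final: {1,2,3,4,5,6,7,8,10,11,12}; accept 1 in set

Answer: ACCEPT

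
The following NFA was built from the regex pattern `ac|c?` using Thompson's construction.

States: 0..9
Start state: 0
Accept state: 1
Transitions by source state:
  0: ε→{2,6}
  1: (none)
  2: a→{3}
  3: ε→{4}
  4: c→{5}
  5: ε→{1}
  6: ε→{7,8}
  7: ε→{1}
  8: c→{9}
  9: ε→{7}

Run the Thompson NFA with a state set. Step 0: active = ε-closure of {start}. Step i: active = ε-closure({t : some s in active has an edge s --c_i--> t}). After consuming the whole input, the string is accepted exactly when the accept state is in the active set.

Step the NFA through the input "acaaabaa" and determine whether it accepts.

start: ε-closure({0}) = {0,1,2,6,7,8}
'a' @ 1: {3,4}
'c' @ 2: {1,5}  [accepting]
'a' @ 3: {}  — state set empty
rest 'aabaa' ignored (set empty)
after full input: {}  (accept=1 not in)

Answer: REJECT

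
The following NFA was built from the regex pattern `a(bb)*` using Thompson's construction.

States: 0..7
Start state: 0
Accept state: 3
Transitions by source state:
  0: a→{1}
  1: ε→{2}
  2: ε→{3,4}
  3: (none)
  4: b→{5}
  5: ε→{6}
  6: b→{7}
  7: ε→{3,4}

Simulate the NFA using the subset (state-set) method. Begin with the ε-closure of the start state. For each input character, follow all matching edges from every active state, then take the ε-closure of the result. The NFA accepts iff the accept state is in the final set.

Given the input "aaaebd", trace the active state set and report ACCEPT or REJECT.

Answer: REJECT

Trace:
S₀ = ε-closure({0}) = {0}
'a' @ 1: {1,2,3,4}  [accepting]
'a' @ 2: {}  — no active states
rest 'aebd' ignored (set empty)
final: {}; accept 3 not in set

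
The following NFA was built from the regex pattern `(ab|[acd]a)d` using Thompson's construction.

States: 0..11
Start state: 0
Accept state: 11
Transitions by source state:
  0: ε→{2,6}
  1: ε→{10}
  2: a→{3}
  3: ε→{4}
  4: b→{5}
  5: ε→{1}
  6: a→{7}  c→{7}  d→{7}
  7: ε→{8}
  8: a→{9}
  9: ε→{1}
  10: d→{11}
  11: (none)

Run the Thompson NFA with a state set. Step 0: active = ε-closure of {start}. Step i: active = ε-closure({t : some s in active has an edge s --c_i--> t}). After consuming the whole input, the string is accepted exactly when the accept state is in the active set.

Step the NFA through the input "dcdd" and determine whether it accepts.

Answer: REJECT

Trace:
S₀ = ε-closure({0}) = {0,2,6}
'd' @ 1: {7,8}
'c' @ 2: {}  — no active states
rest 'dd' ignored (set empty)
after full input: {}  (accept=11 not in)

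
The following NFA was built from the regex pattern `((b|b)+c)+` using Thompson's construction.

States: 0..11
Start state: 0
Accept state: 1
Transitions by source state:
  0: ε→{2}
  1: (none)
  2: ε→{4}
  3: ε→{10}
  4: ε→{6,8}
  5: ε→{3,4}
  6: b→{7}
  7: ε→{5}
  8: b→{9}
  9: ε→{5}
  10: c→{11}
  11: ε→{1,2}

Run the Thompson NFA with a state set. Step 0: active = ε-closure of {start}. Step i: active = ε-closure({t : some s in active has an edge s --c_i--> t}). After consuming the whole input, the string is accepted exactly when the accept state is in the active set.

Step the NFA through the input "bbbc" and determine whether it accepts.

S₀ = ε-closure({0}) = {0,2,4,6,8}
'b' @ 1: {3,4,5,6,7,8,9,10}
'b' @ 2: {3,4,5,6,7,8,9,10}
'b' @ 3: {3,4,5,6,7,8,9,10}
'c' @ 4: {1,2,4,6,8,11}  [accepting]
after full input: {1,2,4,6,8,11}  (accept=1 in)

Answer: ACCEPT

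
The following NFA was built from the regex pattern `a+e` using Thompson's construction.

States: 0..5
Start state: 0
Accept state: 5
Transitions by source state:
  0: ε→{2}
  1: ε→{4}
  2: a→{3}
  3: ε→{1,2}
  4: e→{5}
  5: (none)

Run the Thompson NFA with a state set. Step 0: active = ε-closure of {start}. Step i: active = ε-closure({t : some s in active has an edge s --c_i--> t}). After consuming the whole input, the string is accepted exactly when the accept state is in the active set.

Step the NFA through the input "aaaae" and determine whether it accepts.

start: ε-closure({0}) = {0,2}
'a' @ 1: {1,2,3,4}
'a' @ 2: {1,2,3,4}
'a' @ 3: {1,2,3,4}
'a' @ 4: {1,2,3,4}
'e' @ 5: {5}  [accepting]
after full input: {5}  (accept=5 in)

Answer: ACCEPT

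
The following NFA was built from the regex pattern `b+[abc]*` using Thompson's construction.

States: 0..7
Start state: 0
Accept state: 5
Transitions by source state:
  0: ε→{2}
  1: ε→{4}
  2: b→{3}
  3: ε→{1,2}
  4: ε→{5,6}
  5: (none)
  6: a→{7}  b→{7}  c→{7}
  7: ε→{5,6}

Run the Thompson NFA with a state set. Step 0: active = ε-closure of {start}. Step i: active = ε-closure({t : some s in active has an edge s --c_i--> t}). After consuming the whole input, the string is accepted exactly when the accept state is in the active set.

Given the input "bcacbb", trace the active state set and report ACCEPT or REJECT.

start: ε-closure({0}) = {0,2}
'b' @ 1: {1,2,3,4,5,6}  [accepting]
'c' @ 2: {5,6,7}  [accepting]
'a' @ 3: {5,6,7}  [accepting]
'c' @ 4: {5,6,7}  [accepting]
'b' @ 5: {5,6,7}  [accepting]
'b' @ 6: {5,6,7}  [accepting]
after full input: {5,6,7}  (accept=5 in)

Answer: ACCEPT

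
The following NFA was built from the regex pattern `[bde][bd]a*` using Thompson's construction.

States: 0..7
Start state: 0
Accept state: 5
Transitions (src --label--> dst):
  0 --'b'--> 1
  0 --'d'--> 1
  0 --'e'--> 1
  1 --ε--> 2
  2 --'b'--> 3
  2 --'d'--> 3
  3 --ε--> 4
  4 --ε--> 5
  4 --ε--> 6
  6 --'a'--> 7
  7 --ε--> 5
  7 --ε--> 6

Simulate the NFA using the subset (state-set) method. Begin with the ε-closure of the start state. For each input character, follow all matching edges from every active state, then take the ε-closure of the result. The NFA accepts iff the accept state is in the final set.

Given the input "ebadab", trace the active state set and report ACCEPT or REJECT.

initial (ε-close {0}): {0}
'e' @ 1: {1,2}
'b' @ 2: {3,4,5,6}  (accept∈set)
'a' @ 3: {5,6,7}  (accept∈set)
'd' @ 4: {}  — state set empty
rest 'ab' ignored (set empty)
final: {}; accept 5 not in set

Answer: REJECT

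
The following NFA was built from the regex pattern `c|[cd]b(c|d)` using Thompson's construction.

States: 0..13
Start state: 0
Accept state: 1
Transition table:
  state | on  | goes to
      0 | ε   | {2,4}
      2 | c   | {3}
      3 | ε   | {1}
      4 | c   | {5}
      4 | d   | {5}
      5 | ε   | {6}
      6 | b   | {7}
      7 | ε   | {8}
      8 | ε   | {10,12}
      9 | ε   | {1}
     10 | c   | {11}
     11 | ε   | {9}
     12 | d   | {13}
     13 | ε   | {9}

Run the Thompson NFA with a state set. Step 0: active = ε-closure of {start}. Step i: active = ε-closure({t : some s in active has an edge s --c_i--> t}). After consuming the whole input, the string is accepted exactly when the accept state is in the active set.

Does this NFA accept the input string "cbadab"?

Answer: REJECT

Trace:
start: ε-closure({0}) = {0,2,4}
'c' @ 1: {1,3,5,6}  [accepting]
'b' @ 2: {7,8,10,12}
'a' @ 3: {}  — dead — no transitions
rest 'dab' ignored (set empty)
after full input: {}  (accept=1 not in)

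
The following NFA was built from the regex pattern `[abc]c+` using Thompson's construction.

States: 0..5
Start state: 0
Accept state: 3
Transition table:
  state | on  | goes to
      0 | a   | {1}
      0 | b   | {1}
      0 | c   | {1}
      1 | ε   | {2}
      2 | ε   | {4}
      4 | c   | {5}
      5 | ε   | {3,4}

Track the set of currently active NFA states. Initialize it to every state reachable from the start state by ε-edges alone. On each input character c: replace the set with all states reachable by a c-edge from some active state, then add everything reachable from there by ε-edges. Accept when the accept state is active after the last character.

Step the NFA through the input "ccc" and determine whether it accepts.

S₀ = ε-closure({0}) = {0}
'c' @ 1: {1,2,4}
'c' @ 2: {3,4,5}  ✓accept
'c' @ 3: {3,4,5}  ✓accept
end set {3,4,5} — state 3 in

Answer: ACCEPT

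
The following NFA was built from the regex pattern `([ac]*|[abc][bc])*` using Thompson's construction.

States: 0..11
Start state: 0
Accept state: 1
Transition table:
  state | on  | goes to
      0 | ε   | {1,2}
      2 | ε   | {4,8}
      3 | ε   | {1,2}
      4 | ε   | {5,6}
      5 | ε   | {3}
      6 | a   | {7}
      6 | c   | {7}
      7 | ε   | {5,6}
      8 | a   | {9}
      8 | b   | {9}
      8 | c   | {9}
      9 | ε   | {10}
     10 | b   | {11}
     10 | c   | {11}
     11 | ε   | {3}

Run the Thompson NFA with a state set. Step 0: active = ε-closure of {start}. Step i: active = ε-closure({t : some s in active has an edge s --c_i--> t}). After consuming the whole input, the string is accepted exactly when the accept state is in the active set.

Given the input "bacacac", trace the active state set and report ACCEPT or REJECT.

initial (ε-close {0}): {0,1,2,3,4,5,6,8}
'b' @ 1: {9,10}
'a' @ 2: {}  — no active states
rest 'cacac' ignored (set empty)
end set {} — state 1 not in

Answer: REJECT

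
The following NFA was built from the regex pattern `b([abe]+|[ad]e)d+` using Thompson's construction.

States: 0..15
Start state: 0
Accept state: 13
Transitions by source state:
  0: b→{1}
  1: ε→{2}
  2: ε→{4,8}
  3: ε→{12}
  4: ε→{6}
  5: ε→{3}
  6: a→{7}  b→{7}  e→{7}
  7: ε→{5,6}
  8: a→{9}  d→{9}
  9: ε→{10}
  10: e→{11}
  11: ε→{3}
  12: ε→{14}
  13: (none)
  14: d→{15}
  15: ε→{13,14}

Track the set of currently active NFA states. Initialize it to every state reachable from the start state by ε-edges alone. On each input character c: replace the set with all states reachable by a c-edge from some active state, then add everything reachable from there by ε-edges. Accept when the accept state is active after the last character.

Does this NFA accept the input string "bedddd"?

initial (ε-close {0}): {0}
'b' @ 1: {1,2,4,6,8}
'e' @ 2: {3,5,6,7,12,14}
'd' @ 3: {13,14,15}  [accepting]
'd' @ 4: {13,14,15}  [accepting]
'd' @ 5: {13,14,15}  [accepting]
'd' @ 6: {13,14,15}  [accepting]
after full input: {13,14,15}  (accept=13 in)

Answer: ACCEPT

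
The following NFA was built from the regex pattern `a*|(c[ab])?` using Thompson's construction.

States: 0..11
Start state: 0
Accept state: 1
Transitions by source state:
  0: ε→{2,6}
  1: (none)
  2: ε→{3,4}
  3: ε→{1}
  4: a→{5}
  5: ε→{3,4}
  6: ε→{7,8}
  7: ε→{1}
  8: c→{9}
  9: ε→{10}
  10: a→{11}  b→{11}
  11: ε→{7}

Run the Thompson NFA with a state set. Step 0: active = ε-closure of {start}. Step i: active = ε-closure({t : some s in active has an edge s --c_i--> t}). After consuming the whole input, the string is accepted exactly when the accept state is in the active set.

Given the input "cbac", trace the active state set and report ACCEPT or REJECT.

Answer: REJECT

Trace:
S₀ = ε-closure({0}) = {0,1,2,3,4,6,7,8}
'c' @ 1: {9,10}
'b' @ 2: {1,7,11}  ✓accept
'a' @ 3: {}  — no active states
rest 'c' ignored (set empty)
end set {} — state 1 not in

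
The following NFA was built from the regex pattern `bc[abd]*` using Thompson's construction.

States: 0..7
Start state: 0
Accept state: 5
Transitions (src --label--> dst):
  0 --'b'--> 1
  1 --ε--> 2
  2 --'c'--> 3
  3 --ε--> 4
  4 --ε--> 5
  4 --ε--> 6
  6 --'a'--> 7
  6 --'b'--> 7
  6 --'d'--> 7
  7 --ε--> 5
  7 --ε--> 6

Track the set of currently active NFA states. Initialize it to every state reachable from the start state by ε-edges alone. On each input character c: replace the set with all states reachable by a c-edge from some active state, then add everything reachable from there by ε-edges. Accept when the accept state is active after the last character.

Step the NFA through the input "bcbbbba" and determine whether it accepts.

start: ε-closure({0}) = {0}
'b' @ 1: {1,2}
'c' @ 2: {3,4,5,6}  (accept∈set)
'b' @ 3: {5,6,7}  (accept∈set)
'b' @ 4: {5,6,7}  (accept∈set)
'b' @ 5: {5,6,7}  (accept∈set)
'b' @ 6: {5,6,7}  (accept∈set)
'a' @ 7: {5,6,7}  (accept∈set)
after full input: {5,6,7}  (accept=5 in)

Answer: ACCEPT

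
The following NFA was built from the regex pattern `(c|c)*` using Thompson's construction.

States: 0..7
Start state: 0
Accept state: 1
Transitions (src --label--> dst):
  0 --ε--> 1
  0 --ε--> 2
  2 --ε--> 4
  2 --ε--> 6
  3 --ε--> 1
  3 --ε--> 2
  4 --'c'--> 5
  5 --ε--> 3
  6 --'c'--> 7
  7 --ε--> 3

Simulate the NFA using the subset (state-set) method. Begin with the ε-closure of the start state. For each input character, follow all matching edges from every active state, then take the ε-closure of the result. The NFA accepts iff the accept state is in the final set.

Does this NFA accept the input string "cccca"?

start: ε-closure({0}) = {0,1,2,4,6}
'c' @ 1: {1,2,3,4,5,6,7}  ✓accept
'c' @ 2: {1,2,3,4,5,6,7}  ✓accept
'c' @ 3: {1,2,3,4,5,6,7}  ✓accept
'c' @ 4: {1,2,3,4,5,6,7}  ✓accept
'a' @ 5: {}  — no active states
after full input: {}  (accept=1 not in)

Answer: REJECT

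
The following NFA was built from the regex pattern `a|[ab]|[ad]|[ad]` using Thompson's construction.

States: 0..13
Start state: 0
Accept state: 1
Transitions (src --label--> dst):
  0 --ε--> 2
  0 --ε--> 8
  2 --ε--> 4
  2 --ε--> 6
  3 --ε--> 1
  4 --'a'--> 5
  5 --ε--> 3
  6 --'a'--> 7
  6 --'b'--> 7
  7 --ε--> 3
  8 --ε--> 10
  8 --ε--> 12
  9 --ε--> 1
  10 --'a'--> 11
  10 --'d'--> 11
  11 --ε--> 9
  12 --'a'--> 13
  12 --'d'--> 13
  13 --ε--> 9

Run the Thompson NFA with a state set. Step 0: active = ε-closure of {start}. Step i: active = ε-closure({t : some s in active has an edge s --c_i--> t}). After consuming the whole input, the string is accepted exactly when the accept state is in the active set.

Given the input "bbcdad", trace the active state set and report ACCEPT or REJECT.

initial (ε-close {0}): {0,2,4,6,8,10,12}
'b' @ 1: {1,3,7}  (accept∈set)
'b' @ 2: {}  — dead — no transitions
rest 'cdad' ignored (set empty)
end set {} — state 1 not in

Answer: REJECT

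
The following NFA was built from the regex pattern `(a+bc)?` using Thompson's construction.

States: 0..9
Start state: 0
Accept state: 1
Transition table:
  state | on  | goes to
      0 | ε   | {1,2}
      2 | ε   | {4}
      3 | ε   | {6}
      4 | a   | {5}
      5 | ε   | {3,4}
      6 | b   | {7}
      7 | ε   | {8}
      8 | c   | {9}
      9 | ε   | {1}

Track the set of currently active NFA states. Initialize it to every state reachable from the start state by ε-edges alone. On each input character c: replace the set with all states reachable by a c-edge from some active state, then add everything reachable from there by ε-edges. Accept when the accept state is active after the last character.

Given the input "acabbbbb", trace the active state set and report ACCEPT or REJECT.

initial (ε-close {0}): {0,1,2,4}
'a' @ 1: {3,4,5,6}
'c' @ 2: {}  — dead — no transitions
rest 'abbbbb' ignored (set empty)
final: {}; accept 1 not in set

Answer: REJECT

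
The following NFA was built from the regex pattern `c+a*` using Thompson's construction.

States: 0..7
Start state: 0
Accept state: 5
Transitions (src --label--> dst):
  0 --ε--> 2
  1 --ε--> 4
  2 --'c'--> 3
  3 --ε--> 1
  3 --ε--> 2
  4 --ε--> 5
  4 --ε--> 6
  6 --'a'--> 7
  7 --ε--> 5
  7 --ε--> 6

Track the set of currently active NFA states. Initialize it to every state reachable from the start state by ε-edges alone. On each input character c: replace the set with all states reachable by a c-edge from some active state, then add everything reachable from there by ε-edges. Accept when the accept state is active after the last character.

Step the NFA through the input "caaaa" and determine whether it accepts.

start: ε-closure({0}) = {0,2}
'c' @ 1: {1,2,3,4,5,6}  ✓accept
'a' @ 2: {5,6,7}  ✓accept
'a' @ 3: {5,6,7}  ✓accept
'a' @ 4: {5,6,7}  ✓accept
'a' @ 5: {5,6,7}  ✓accept
end set {5,6,7} — state 5 in

Answer: ACCEPT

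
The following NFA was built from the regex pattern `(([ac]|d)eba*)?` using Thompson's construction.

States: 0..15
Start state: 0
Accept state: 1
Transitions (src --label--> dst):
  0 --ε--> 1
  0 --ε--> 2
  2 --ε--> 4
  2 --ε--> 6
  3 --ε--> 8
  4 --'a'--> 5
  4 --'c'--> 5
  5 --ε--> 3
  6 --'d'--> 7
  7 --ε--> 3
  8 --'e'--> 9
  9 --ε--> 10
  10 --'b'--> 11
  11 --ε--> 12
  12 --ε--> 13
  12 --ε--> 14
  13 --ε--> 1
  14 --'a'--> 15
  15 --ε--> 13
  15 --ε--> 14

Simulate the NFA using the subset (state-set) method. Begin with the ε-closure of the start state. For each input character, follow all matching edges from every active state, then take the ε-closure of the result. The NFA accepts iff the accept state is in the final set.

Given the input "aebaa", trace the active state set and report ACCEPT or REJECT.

S₀ = ε-closure({0}) = {0,1,2,4,6}
'a' @ 1: {3,5,8}
'e' @ 2: {9,10}
'b' @ 3: {1,11,12,13,14}  ✓accept
'a' @ 4: {1,13,14,15}  ✓accept
'a' @ 5: {1,13,14,15}  ✓accept
end set {1,13,14,15} — state 1 in

Answer: ACCEPT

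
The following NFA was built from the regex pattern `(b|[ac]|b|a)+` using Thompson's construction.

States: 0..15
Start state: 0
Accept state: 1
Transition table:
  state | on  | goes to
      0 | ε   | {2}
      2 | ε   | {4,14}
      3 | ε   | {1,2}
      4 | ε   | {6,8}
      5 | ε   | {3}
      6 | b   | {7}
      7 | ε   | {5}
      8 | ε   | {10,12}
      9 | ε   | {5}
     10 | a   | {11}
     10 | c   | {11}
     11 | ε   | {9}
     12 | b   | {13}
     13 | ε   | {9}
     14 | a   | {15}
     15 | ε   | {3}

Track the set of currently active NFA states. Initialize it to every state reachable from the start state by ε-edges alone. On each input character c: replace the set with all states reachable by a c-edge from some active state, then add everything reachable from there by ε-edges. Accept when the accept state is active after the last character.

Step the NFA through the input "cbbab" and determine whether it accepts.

Answer: ACCEPT

Steps:
initial (ε-close {0}): {0,2,4,6,8,10,12,14}
'c' @ 1: {1,2,3,4,5,6,8,9,10,11,12,14}  (accept∈set)
'b' @ 2: {1,2,3,4,5,6,7,8,9,10,12,13,14}  (accept∈set)
'b' @ 3: {1,2,3,4,5,6,7,8,9,10,12,13,14}  (accept∈set)
'a' @ 4: {1,2,3,4,5,6,8,9,10,11,12,14,15}  (accept∈set)
'b' @ 5: {1,2,3,4,5,6,7,8,9,10,12,13,14}  (accept∈set)
after full input: {1,2,3,4,5,6,7,8,9,10,12,13,14}  (accept=1 in)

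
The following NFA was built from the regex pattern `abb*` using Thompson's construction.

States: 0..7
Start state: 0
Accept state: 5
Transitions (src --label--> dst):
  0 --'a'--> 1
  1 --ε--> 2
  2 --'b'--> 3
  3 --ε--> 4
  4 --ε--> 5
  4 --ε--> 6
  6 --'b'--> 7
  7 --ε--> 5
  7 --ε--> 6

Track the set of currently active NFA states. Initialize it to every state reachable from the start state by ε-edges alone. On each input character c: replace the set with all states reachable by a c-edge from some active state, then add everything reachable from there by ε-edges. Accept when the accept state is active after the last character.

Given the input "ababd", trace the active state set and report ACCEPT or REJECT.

start: ε-closure({0}) = {0}
'a' @ 1: {1,2}
'b' @ 2: {3,4,5,6}  [accepting]
'a' @ 3: {}  — state set empty
rest 'bd' ignored (set empty)
after full input: {}  (accept=5 not in)

Answer: REJECT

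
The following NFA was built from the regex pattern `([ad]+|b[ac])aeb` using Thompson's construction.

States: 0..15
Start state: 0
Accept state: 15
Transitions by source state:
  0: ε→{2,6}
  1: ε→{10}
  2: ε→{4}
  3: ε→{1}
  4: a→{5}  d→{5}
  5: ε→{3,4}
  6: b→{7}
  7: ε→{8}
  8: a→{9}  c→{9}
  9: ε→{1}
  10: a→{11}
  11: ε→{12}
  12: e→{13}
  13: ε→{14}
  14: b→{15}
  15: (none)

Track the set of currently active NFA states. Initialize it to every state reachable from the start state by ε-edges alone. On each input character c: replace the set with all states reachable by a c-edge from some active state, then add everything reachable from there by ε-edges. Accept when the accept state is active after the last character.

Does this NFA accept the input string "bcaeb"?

Answer: ACCEPT

Derivation:
start: ε-closure({0}) = {0,2,4,6}
'b' @ 1: {7,8}
'c' @ 2: {1,9,10}
'a' @ 3: {11,12}
'e' @ 4: {13,14}
'b' @ 5: {15}  ✓accept
end set {15} — state 15 in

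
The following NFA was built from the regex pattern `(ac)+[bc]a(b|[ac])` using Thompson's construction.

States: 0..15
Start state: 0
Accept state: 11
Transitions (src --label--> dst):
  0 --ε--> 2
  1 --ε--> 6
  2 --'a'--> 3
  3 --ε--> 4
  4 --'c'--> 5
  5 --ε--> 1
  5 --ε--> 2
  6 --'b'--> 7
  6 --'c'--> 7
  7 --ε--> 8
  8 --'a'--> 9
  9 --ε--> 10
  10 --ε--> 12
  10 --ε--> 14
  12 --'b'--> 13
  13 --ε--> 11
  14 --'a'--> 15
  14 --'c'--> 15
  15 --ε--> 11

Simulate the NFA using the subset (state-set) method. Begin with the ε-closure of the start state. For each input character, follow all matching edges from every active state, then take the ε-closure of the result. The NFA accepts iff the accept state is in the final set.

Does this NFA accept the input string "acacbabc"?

initial (ε-close {0}): {0,2}
'a' @ 1: {3,4}
'c' @ 2: {1,2,5,6}
'a' @ 3: {3,4}
'c' @ 4: {1,2,5,6}
'b' @ 5: {7,8}
'a' @ 6: {9,10,12,14}
'b' @ 7: {11,13}  ✓accept
'c' @ 8: {}  — dead — no transitions
end set {} — state 11 not in

Answer: REJECT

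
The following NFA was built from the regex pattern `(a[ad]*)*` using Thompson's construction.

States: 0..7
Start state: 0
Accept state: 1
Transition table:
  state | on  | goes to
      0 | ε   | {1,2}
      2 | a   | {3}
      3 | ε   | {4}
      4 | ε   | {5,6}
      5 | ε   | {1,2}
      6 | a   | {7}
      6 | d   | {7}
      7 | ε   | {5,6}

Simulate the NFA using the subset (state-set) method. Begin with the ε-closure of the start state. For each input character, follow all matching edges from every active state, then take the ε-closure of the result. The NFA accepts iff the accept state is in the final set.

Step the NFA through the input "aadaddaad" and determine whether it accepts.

Answer: ACCEPT

Derivation:
start: ε-closure({0}) = {0,1,2}
'a' @ 1: {1,2,3,4,5,6}  ✓accept
'a' @ 2: {1,2,3,4,5,6,7}  ✓accept
'd' @ 3: {1,2,5,6,7}  ✓accept
'a' @ 4: {1,2,3,4,5,6,7}  ✓accept
'd' @ 5: {1,2,5,6,7}  ✓accept
'd' @ 6: {1,2,5,6,7}  ✓accept
'a' @ 7: {1,2,3,4,5,6,7}  ✓accept
'a' @ 8: {1,2,3,4,5,6,7}  ✓accept
'd' @ 9: {1,2,5,6,7}  ✓accept
after full input: {1,2,5,6,7}  (accept=1 in)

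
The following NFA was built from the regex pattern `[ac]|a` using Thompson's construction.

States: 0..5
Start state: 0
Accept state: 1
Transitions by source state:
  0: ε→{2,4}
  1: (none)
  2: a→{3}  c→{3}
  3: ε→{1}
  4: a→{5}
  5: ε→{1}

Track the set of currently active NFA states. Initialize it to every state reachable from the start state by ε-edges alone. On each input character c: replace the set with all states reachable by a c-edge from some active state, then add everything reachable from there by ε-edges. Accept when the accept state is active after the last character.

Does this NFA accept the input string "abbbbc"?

start: ε-closure({0}) = {0,2,4}
'a' @ 1: {1,3,5}  ✓accept
'b' @ 2: {}  — dead — no transitions
rest 'bbbc' ignored (set empty)
final: {}; accept 1 not in set

Answer: REJECT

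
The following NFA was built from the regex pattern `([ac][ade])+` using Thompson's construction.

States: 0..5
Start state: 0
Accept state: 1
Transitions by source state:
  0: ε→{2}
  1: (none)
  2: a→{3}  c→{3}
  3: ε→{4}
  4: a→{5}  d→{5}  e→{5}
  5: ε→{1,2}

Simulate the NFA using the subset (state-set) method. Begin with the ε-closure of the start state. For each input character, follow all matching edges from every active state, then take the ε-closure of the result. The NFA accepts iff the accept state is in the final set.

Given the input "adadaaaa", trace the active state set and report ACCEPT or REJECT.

Answer: ACCEPT

Trace:
initial (ε-close {0}): {0,2}
'a' @ 1: {3,4}
'd' @ 2: {1,2,5}  [accepting]
'a' @ 3: {3,4}
'd' @ 4: {1,2,5}  [accepting]
'a' @ 5: {3,4}
'a' @ 6: {1,2,5}  [accepting]
'a' @ 7: {3,4}
'a' @ 8: {1,2,5}  [accepting]
final: {1,2,5}; accept 1 in set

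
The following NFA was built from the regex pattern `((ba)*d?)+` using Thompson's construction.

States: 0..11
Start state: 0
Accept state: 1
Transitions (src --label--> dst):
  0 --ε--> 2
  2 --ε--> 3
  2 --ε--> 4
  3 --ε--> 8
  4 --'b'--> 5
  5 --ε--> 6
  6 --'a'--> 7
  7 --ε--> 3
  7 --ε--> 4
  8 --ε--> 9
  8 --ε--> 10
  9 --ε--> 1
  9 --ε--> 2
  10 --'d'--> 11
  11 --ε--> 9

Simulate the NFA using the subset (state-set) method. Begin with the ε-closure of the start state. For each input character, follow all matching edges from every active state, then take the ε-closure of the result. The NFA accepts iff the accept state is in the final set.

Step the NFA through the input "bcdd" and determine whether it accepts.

Answer: REJECT

Steps:
S₀ = ε-closure({0}) = {0,1,2,3,4,8,9,10}
'b' @ 1: {5,6}
'c' @ 2: {}  — state set empty
rest 'dd' ignored (set empty)
end set {} — state 1 not in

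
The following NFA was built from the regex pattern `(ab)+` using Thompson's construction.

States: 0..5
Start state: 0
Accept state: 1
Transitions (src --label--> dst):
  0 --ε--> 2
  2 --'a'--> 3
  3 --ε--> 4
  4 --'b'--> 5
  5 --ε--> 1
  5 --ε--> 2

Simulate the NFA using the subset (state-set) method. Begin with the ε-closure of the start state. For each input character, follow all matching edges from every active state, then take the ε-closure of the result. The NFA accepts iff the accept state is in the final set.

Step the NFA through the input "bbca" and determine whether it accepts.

Answer: REJECT

Trace:
start: ε-closure({0}) = {0,2}
'b' @ 1: {}  — dead — no transitions
rest 'bca' ignored (set empty)
end set {} — state 1 not in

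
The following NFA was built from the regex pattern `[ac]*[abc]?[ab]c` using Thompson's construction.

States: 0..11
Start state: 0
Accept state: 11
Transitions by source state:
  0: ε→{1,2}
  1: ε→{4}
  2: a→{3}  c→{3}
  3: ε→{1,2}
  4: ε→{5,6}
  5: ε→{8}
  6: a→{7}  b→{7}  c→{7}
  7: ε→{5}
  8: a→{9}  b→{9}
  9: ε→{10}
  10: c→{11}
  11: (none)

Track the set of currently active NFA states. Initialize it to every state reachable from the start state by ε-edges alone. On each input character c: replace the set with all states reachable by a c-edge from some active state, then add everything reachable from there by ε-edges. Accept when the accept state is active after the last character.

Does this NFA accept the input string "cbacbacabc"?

Answer: REJECT

Steps:
initial (ε-close {0}): {0,1,2,4,5,6,8}
'c' @ 1: {1,2,3,4,5,6,7,8}
'b' @ 2: {5,7,8,9,10}
'a' @ 3: {9,10}
'c' @ 4: {11}  [accepting]
'b' @ 5: {}  — state set empty
rest 'acabc' ignored (set empty)
after full input: {}  (accept=11 not in)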